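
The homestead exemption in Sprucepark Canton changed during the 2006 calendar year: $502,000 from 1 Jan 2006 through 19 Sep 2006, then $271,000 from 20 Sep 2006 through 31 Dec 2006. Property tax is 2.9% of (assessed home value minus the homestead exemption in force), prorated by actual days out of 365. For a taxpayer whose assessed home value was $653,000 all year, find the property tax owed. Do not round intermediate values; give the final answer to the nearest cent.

$6,269.40

1 Jan – 19 Sep 2006: 262 days, exemption $502,000 → ($653,000 − $502,000) × 2.9% × 262/365 = $3,143.2822
20 Sep – 31 Dec 2006: 103 days, exemption $271,000 → ($653,000 − $271,000) × 2.9% × 103/365 = $3,126.1205
Total = $6,269.4027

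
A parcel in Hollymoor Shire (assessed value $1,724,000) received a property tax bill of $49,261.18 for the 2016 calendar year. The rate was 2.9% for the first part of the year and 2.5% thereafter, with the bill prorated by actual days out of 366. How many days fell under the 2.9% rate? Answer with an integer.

Let d = days at the first rate; then 366 − d days at the second rate.
$1,724,000 × [2.9%·d + 2.5%·(366−d)] / 366 = $49,261.18
Solving gives d = 327, so the new rate took effect on 23 November 2016.

327 days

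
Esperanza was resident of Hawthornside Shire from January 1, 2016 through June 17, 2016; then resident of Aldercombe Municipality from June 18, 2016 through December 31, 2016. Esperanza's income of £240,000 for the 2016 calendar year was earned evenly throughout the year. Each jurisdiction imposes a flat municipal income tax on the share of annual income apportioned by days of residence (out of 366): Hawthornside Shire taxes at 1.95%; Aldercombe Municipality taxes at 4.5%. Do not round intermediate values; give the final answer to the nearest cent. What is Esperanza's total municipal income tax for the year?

£7,974.10

Hawthornside Shire, January 1 – June 17, 2016: 169 days → £240,000 × 1.95% × 169/366 = £2,160.9836
Aldercombe Municipality, June 18 – December 31, 2016: 197 days → £240,000 × 4.5% × 197/366 = £5,813.1148
Total = £7,974.0984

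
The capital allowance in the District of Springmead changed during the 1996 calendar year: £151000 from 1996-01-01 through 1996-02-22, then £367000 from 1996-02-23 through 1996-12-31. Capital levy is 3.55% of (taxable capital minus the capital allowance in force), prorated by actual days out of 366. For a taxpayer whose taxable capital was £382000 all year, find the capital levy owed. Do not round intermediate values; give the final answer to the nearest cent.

£1642.89

1996-01-01 to 1996-02-22: 53 days, exemption £151000 → (£382000 − £151000) × 3.55% × 53/366 = £1187.5041
1996-02-23 to 1996-12-31: 313 days, exemption £367000 → (£382000 − £367000) × 3.55% × 313/366 = £455.3893
Total = £1642.8934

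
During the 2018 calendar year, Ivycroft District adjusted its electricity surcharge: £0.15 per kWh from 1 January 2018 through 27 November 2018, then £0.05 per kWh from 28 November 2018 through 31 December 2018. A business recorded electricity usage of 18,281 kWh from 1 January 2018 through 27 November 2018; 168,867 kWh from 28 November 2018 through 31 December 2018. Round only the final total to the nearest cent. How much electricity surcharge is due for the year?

1 January – 27 November 2018: 18,281 kWh at £0.15/kWh → £2742.15
28 November – 31 December 2018: 168,867 kWh at £0.05/kWh → £8443.35

£11185.50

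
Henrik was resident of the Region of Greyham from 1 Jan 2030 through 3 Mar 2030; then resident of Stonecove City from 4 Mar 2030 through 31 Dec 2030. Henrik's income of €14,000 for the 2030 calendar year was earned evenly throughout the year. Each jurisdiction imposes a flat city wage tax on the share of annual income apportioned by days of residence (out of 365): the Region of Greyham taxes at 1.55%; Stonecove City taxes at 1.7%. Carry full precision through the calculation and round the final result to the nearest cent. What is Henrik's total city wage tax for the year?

The Region of Greyham, 1 Jan – 3 Mar 2030: 62 days → €14,000 × 1.55% × 62/365 = €36.8603
Stonecove City, 4 Mar – 31 Dec 2030: 303 days → €14,000 × 1.7% × 303/365 = €197.5726
Total = €234.4329

€234.43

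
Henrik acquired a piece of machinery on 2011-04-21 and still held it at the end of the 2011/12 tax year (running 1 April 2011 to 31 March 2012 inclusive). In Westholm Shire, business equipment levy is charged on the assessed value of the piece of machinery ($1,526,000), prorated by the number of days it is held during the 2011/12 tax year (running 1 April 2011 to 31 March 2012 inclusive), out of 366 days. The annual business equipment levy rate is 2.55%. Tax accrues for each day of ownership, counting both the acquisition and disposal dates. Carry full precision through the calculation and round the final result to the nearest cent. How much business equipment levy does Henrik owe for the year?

$36,786.61

Days held (2011-04-21 to 2012-03-31): 346 out of 366
Tax = $1,526,000 × 2.55% × 346/366 = $36,786.6066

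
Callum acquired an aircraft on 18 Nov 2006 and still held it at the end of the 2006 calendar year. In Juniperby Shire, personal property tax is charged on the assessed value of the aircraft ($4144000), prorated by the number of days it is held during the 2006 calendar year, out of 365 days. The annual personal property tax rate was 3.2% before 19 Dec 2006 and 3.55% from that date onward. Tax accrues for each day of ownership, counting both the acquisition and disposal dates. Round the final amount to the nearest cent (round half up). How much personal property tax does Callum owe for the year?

$16502.20

18 Nov – 18 Dec 2006: 31 days at 3.2% → $4144000 × 3.2% × 31/365 = $11262.5973
19 Dec – 31 Dec 2006: 13 days at 3.55% → $4144000 × 3.55% × 13/365 = $5239.6055
Total = $16502.2027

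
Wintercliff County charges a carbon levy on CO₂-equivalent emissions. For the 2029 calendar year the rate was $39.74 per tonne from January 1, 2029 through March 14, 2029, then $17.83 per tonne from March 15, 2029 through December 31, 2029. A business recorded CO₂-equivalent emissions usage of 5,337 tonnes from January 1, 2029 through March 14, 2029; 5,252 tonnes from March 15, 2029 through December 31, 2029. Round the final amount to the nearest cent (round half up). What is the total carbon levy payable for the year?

$305,735.54

January 1 – March 14, 2029: 5,337 tonnes at $39.74/tonne → $212,092.38
March 15 – December 31, 2029: 5,252 tonnes at $17.83/tonne → $93,643.16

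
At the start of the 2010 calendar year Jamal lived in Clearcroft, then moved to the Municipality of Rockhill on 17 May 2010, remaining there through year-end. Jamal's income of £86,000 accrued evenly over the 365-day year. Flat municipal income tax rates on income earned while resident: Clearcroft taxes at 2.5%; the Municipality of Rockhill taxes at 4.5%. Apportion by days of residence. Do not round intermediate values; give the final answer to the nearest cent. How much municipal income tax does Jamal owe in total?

Clearcroft, 1 Jan – 16 May 2010: 136 days → £86,000 × 2.5% × 136/365 = £801.0959
The Municipality of Rockhill, 17 May – 31 Dec 2010: 229 days → £86,000 × 4.5% × 229/365 = £2,428.0274
Total = £3,229.1233

£3,229.12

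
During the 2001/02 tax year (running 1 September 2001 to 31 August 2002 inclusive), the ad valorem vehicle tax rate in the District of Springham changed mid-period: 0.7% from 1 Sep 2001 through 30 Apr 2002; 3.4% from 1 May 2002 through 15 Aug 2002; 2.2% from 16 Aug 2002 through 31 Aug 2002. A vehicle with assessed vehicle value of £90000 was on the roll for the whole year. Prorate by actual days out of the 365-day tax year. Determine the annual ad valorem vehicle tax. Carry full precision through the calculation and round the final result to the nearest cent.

£1401.53

1 Sep 2001 – 30 Apr 2002: 242 days at 0.7% → £90000 × 0.7% × 242/365 = £417.6986
1 May – 15 Aug 2002: 107 days at 3.4% → £90000 × 3.4% × 107/365 = £897.0411
16 Aug – 31 Aug 2002: 16 days at 2.2% → £90000 × 2.2% × 16/365 = £86.7945
Total = £1401.5342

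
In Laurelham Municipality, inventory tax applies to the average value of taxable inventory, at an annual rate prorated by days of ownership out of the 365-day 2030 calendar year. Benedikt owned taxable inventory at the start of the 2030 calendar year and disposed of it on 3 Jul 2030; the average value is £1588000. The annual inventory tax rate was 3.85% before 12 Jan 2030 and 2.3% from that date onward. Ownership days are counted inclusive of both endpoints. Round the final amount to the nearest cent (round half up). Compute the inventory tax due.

1 Jan – 11 Jan 2030: 11 days at 3.85% → £1588000 × 3.85% × 11/365 = £1842.5151
12 Jan – 3 Jul 2030: 173 days at 2.3% → £1588000 × 2.3% × 173/365 = £17311.3753
Total = £19153.8904

£19153.89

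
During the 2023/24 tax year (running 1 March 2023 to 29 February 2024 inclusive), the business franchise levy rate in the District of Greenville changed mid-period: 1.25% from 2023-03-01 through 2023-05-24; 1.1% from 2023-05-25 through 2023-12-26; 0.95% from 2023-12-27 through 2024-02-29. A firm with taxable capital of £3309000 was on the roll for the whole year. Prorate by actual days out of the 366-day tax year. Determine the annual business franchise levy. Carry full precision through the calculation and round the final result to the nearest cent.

2023-03-01 to 2023-05-24: 85 days at 1.25% → £3309000 × 1.25% × 85/366 = £9606.0451
2023-05-25 to 2023-12-26: 216 days at 1.1% → £3309000 × 1.1% × 216/366 = £21481.3770
2023-12-27 to 2024-02-29: 65 days at 0.95% → £3309000 × 0.95% × 65/366 = £5582.8074
Total = £36670.2295

£36670.23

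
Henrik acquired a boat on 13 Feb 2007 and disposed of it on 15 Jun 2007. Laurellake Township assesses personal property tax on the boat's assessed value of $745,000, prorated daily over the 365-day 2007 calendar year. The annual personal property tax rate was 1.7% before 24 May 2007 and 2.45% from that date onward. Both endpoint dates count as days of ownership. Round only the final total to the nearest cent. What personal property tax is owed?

13 Feb – 23 May 2007: 100 days at 1.7% → $745,000 × 1.7% × 100/365 = $3,469.8630
24 May – 15 Jun 2007: 23 days at 2.45% → $745,000 × 2.45% × 23/365 = $1,150.1575
Total = $4,620.0205

$4,620.02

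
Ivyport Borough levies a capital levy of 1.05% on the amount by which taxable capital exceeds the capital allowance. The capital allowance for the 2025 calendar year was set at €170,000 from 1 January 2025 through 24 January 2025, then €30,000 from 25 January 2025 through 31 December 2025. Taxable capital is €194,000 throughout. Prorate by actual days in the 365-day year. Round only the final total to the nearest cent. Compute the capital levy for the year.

1 January – 24 January 2025: 24 days, exemption €170,000 → (€194,000 − €170,000) × 1.05% × 24/365 = €16.5699
25 January – 31 December 2025: 341 days, exemption €30,000 → (€194,000 − €30,000) × 1.05% × 341/365 = €1,608.7726
Total = €1,625.3425

€1,625.34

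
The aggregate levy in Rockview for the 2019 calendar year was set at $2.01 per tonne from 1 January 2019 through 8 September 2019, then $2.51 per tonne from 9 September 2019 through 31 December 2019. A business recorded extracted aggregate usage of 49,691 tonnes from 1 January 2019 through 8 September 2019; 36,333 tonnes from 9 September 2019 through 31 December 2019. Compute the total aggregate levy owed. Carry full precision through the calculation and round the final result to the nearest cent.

1 January – 8 September 2019: 49,691 tonnes at $2.01/tonne → $99878.91
9 September – 31 December 2019: 36,333 tonnes at $2.51/tonne → $91195.83

$191074.74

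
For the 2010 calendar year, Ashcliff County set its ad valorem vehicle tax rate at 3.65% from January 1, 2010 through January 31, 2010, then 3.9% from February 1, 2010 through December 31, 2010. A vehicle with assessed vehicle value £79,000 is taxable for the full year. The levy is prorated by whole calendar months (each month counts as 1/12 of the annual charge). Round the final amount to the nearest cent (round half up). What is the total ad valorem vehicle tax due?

January 1 – January 31, 2010: 1 month at 3.65% → £79,000 × 3.65% × 1/12 = £240.2917
February 1 – December 31, 2010: 11 months at 3.9% → £79,000 × 3.9% × 11/12 = £2,824.2500
Total = £3,064.5417

£3,064.54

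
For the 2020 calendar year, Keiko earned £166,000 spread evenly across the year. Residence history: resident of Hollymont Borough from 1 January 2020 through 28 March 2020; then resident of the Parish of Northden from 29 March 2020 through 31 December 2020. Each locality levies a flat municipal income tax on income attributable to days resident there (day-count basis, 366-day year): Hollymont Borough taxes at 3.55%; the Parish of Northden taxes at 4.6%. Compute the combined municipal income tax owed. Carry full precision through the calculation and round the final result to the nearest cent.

Hollymont Borough, 1 January – 28 March 2020: 88 days → £166,000 × 3.55% × 88/366 = £1,416.8962
The Parish of Northden, 29 March – 31 December 2020: 278 days → £166,000 × 4.6% × 278/366 = £5,800.0219
Total = £7,216.9180

£7,216.92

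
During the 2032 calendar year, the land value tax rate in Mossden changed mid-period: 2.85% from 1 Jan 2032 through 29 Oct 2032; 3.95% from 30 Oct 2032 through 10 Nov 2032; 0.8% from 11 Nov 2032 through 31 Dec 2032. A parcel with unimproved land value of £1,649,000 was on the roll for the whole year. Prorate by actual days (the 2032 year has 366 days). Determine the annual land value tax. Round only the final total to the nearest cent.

£42,880.76

1 Jan – 29 Oct 2032: 303 days at 2.85% → £1,649,000 × 2.85% × 303/366 = £38,906.9385
30 Oct – 10 Nov 2032: 12 days at 3.95% → £1,649,000 × 3.95% × 12/366 = £2,135.5902
11 Nov – 31 Dec 2032: 51 days at 0.8% → £1,649,000 × 0.8% × 51/366 = £1,838.2295
Total = £42,880.7582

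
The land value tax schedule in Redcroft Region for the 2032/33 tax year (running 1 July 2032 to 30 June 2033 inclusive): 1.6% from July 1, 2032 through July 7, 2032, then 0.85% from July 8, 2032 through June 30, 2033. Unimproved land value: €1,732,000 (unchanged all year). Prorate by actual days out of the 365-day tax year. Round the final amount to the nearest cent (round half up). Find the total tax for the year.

July 1 – July 7, 2032: 7 days at 1.6% → €1,732,000 × 1.6% × 7/365 = €531.4630
July 8, 2032 – June 30, 2033: 358 days at 0.85% → €1,732,000 × 0.85% × 358/365 = €14,439.6603
Total = €14,971.1233

€14,971.12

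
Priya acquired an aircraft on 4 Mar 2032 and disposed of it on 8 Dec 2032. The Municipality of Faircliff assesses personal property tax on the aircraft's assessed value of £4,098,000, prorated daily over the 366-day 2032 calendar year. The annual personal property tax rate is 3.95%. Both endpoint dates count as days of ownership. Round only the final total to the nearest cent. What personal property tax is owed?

Days held (4 Mar – 8 Dec 2032): 280 out of 366
Tax = £4,098,000 × 3.95% × 280/366 = £123,835.7377

£123,835.74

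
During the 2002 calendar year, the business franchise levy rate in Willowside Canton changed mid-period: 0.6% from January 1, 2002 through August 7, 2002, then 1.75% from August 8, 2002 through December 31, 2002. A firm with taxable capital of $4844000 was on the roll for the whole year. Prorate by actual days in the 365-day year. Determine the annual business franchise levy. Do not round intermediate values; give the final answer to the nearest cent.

January 1 – August 7, 2002: 219 days at 0.6% → $4844000 × 0.6% × 219/365 = $17438.4000
August 8 – December 31, 2002: 146 days at 1.75% → $4844000 × 1.75% × 146/365 = $33908.0000
Total = $51346.4000

$51346.40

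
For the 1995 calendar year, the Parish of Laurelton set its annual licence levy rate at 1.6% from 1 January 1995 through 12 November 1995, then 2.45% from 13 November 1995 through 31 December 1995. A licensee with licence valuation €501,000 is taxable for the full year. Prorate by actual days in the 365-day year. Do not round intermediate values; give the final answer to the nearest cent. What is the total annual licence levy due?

1 January – 12 November 1995: 316 days at 1.6% → €501,000 × 1.6% × 316/365 = €6,939.8795
13 November – 31 December 1995: 49 days at 2.45% → €501,000 × 2.45% × 49/365 = €1,647.8096
Total = €8,587.6890

€8,587.69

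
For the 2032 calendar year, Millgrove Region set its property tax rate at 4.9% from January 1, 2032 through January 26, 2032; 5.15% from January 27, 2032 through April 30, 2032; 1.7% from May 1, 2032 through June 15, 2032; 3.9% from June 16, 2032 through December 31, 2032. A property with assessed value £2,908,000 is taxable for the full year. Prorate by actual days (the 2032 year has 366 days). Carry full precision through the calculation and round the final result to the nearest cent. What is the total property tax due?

£116,872.20

January 1 – January 26, 2032: 26 days at 4.9% → £2,908,000 × 4.9% × 26/366 = £10,122.3825
January 27 – April 30, 2032: 95 days at 5.15% → £2,908,000 × 5.15% × 95/366 = £38,872.6503
May 1 – June 15, 2032: 46 days at 1.7% → £2,908,000 × 1.7% × 46/366 = £6,213.2678
June 16 – December 31, 2032: 199 days at 3.9% → £2,908,000 × 3.9% × 199/366 = £61,663.9016
Total = £116,872.2022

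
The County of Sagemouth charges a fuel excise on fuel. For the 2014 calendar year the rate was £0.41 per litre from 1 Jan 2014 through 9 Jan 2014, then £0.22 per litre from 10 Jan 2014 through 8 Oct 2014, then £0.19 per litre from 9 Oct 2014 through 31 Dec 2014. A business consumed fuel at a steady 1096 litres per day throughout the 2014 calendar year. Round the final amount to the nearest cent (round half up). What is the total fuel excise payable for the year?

1 Jan – 9 Jan 2014: 9 days × 1096 litres/day = 9,864 litres at £0.41/litre → £4,044.24
10 Jan – 8 Oct 2014: 272 days × 1096 litres/day = 298,112 litres at £0.22/litre → £65,584.64
9 Oct – 31 Dec 2014: 84 days × 1096 litres/day = 92,064 litres at £0.19/litre → £17,492.16

£87,121.04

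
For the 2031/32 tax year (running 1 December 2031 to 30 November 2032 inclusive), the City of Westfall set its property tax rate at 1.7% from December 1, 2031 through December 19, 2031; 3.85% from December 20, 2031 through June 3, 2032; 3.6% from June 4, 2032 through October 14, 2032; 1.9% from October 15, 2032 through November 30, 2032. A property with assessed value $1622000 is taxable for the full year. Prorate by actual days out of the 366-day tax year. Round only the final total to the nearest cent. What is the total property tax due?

December 1 – December 19, 2031: 19 days at 1.7% → $1622000 × 1.7% × 19/366 = $1431.4372
December 20, 2031 – June 3, 2032: 167 days at 3.85% → $1622000 × 3.85% × 167/366 = $28493.5765
June 4 – October 14, 2032: 133 days at 3.6% → $1622000 × 3.6% × 133/366 = $21218.9508
October 15 – November 30, 2032: 47 days at 1.9% → $1622000 × 1.9% × 47/366 = $3957.5027
Total = $55101.4672

$55101.47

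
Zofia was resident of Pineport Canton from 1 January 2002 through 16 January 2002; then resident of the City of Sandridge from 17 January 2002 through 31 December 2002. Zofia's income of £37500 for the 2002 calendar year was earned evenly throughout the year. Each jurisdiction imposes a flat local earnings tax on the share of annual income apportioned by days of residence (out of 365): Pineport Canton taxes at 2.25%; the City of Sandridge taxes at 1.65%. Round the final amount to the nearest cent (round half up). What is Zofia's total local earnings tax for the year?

Pineport Canton, 1 January – 16 January 2002: 16 days → £37500 × 2.25% × 16/365 = £36.9863
The City of Sandridge, 17 January – 31 December 2002: 349 days → £37500 × 1.65% × 349/365 = £591.6267
Total = £628.6130

£628.61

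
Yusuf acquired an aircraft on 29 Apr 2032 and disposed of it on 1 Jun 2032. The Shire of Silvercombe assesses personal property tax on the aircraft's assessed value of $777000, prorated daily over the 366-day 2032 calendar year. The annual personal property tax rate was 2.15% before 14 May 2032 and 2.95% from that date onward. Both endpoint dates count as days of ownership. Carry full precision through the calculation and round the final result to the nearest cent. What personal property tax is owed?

$1874.57

29 Apr – 13 May 2032: 15 days at 2.15% → $777000 × 2.15% × 15/366 = $684.6516
14 May – 1 Jun 2032: 19 days at 2.95% → $777000 × 2.95% × 19/366 = $1189.9139
Total = $1874.5656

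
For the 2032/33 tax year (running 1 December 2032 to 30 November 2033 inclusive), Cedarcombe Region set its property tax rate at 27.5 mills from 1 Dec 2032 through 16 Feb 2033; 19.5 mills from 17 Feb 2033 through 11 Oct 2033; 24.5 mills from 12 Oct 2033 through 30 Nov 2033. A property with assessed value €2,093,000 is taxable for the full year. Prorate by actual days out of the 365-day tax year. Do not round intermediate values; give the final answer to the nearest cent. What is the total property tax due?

€45,825.23

1 Dec 2032 – 16 Feb 2033: 78 days at 27.5 mills → €2,093,000 × 2.75% × 78/365 = €12,299.9589
17 Feb – 11 Oct 2033: 237 days at 19.5 mills → €2,093,000 × 1.95% × 237/365 = €26,500.8205
12 Oct – 30 Nov 2033: 50 days at 24.5 mills → €2,093,000 × 2.45% × 50/365 = €7,024.4521
Total = €45,825.2315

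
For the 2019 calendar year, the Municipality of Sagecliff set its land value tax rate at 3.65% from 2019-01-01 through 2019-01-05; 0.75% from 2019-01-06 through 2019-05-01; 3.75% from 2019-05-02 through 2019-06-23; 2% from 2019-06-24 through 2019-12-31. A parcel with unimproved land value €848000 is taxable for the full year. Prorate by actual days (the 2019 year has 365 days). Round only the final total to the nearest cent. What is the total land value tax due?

2019-01-01 to 2019-01-05: 5 days at 3.65% → €848000 × 3.65% × 5/365 = €424.0000
2019-01-06 to 2019-05-01: 116 days at 0.75% → €848000 × 0.75% × 116/365 = €2021.2603
2019-05-02 to 2019-06-23: 53 days at 3.75% → €848000 × 3.75% × 53/365 = €4617.5342
2019-06-24 to 2019-12-31: 191 days at 2% → €848000 × 2% × 191/365 = €8874.9589
Total = €15937.7534

€15937.75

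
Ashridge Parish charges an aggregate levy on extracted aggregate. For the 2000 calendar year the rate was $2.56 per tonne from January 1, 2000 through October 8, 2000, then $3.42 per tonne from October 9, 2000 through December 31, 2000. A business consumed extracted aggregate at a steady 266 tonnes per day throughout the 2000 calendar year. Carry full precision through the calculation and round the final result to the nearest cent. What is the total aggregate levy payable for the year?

January 1 – October 8, 2000: 282 days × 266 tonnes/day = 75,012 tonnes at $2.56/tonne → $192,030.72
October 9 – December 31, 2000: 84 days × 266 tonnes/day = 22,344 tonnes at $3.42/tonne → $76,416.48

$268,447.20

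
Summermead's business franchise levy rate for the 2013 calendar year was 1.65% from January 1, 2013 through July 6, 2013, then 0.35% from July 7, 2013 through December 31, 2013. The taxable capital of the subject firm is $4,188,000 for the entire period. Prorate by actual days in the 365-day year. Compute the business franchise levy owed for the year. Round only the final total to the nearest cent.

$42,551.23

January 1 – July 6, 2013: 187 days at 1.65% → $4,188,000 × 1.65% × 187/365 = $35,402.9425
July 7 – December 31, 2013: 178 days at 0.35% → $4,188,000 × 0.35% × 178/365 = $7,148.2849
Total = $42,551.2274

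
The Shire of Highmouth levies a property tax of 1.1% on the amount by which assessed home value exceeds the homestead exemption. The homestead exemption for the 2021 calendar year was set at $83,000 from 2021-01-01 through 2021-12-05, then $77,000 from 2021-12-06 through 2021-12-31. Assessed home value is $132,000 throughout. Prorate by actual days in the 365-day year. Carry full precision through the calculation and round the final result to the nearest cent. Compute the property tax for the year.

2021-01-01 to 2021-12-05: 339 days, exemption $83,000 → ($132,000 − $83,000) × 1.1% × 339/365 = $500.6055
2021-12-06 to 2021-12-31: 26 days, exemption $77,000 → ($132,000 − $77,000) × 1.1% × 26/365 = $43.0959
Total = $543.7014

$543.70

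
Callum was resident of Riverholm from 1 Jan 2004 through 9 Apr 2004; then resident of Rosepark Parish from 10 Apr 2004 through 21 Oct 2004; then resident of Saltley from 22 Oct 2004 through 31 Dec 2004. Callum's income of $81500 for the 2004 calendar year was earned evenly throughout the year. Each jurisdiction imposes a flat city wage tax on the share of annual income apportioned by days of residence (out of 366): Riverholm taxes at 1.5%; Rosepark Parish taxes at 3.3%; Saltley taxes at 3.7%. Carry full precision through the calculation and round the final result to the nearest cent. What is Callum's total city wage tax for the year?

Riverholm, 1 Jan – 9 Apr 2004: 100 days → $81500 × 1.5% × 100/366 = $334.0164
Rosepark Parish, 10 Apr – 21 Oct 2004: 195 days → $81500 × 3.3% × 195/366 = $1432.9303
Saltley, 22 Oct – 31 Dec 2004: 71 days → $81500 × 3.7% × 71/366 = $584.9740
Total = $2351.9208

$2351.92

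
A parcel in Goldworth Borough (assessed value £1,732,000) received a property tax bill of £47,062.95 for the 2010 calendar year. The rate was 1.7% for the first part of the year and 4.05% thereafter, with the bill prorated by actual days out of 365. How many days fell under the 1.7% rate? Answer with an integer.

207 days

Let d = days at the first rate; then 365 − d days at the second rate.
£1,732,000 × [1.7%·d + 4.05%·(365−d)] / 365 = £47,062.95
Solving gives d = 207, so the new rate took effect on 27 Jul 2010.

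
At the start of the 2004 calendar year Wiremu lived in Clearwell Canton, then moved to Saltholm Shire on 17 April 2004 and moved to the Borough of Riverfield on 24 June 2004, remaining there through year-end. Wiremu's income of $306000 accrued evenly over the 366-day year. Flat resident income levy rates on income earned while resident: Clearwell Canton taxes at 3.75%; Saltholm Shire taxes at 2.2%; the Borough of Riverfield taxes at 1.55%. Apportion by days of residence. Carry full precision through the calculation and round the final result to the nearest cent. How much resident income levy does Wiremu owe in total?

$7080.64

Clearwell Canton, 1 January – 16 April 2004: 107 days → $306000 × 3.75% × 107/366 = $3354.7131
Saltholm Shire, 17 April – 23 June 2004: 68 days → $306000 × 2.2% × 68/366 = $1250.7541
The Borough of Riverfield, 24 June – 31 December 2004: 191 days → $306000 × 1.55% × 191/366 = $2475.1721
Total = $7080.6393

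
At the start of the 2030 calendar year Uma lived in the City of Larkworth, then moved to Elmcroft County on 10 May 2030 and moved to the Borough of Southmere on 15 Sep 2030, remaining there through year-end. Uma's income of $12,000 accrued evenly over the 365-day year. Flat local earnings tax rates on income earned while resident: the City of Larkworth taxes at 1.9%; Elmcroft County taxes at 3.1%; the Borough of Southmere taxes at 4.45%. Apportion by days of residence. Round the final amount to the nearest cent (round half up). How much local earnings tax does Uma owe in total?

The City of Larkworth, 1 Jan – 9 May 2030: 129 days → $12,000 × 1.9% × 129/365 = $80.5808
Elmcroft County, 10 May – 14 Sep 2030: 128 days → $12,000 × 3.1% × 128/365 = $130.4548
The Borough of Southmere, 15 Sep – 31 Dec 2030: 108 days → $12,000 × 4.45% × 108/365 = $158.0055
Total = $369.0411

$369.04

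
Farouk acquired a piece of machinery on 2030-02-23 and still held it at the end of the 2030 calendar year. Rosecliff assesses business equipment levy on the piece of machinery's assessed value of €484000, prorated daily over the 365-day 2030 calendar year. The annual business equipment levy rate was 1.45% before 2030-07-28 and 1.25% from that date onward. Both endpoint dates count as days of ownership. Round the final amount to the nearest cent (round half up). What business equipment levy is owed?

€5582.58

2030-02-23 to 2030-07-27: 155 days at 1.45% → €484000 × 1.45% × 155/365 = €2980.2466
2030-07-28 to 2030-12-31: 157 days at 1.25% → €484000 × 1.25% × 157/365 = €2602.3288
Total = €5582.5753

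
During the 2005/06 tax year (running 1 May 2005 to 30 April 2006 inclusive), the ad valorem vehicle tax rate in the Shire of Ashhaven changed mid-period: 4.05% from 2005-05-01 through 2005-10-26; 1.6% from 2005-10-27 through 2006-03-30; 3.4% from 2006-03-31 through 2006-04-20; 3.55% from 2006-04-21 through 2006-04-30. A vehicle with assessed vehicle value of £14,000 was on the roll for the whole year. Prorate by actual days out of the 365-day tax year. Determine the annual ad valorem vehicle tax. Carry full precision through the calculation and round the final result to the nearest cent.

2005-05-01 to 2005-10-26: 179 days at 4.05% → £14,000 × 4.05% × 179/365 = £278.0630
2005-10-27 to 2006-03-30: 155 days at 1.6% → £14,000 × 1.6% × 155/365 = £95.1233
2006-03-31 to 2006-04-20: 21 days at 3.4% → £14,000 × 3.4% × 21/365 = £27.3863
2006-04-21 to 2006-04-30: 10 days at 3.55% → £14,000 × 3.55% × 10/365 = £13.6164
Total = £414.1890

£414.19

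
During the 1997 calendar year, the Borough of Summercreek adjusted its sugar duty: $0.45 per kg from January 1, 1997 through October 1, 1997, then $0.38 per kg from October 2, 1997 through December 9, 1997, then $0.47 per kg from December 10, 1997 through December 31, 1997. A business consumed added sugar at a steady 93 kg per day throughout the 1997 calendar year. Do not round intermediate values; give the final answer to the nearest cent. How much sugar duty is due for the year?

$14,866.98

January 1 – October 1, 1997: 274 days × 93 kg/day = 25,482 kg at $0.45/kg → $11,466.90
October 2 – December 9, 1997: 69 days × 93 kg/day = 6,417 kg at $0.38/kg → $2,438.46
December 10 – December 31, 1997: 22 days × 93 kg/day = 2,046 kg at $0.47/kg → $961.62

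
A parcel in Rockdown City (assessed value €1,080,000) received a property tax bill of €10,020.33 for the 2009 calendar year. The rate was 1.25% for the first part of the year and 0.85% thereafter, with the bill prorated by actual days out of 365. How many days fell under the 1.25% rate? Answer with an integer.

71 days

Let d = days at the first rate; then 365 − d days at the second rate.
€1,080,000 × [1.25%·d + 0.85%·(365−d)] / 365 = €10,020.33
Solving gives d = 71, so the new rate took effect on March 13, 2009.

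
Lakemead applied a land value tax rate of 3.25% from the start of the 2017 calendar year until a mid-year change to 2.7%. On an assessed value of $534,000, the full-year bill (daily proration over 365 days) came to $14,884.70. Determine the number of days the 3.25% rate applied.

Let d = days at the first rate; then 365 − d days at the second rate.
$534,000 × [3.25%·d + 2.7%·(365−d)] / 365 = $14,884.70
Solving gives d = 58, so the new rate took effect on February 28, 2017.

58 days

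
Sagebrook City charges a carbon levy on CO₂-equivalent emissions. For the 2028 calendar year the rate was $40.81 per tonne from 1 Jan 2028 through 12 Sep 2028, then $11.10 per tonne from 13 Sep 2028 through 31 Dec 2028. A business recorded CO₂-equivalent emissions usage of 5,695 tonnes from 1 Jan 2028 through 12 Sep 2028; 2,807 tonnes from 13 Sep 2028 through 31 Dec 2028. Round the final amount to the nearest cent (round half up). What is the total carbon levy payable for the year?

$263,570.65

1 Jan – 12 Sep 2028: 5,695 tonnes at $40.81/tonne → $232,412.95
13 Sep – 31 Dec 2028: 2,807 tonnes at $11.10/tonne → $31,157.70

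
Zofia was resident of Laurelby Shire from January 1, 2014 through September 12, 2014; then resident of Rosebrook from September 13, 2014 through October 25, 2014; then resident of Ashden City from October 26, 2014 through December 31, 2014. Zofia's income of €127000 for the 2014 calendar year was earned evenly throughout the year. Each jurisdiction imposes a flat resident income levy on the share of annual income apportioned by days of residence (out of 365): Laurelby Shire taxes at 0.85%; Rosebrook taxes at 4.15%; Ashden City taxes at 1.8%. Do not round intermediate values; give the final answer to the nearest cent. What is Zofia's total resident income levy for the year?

€1794.70

Laurelby Shire, January 1 – September 12, 2014: 255 days → €127000 × 0.85% × 255/365 = €754.1712
Rosebrook, September 13 – October 25, 2014: 43 days → €127000 × 4.15% × 43/365 = €620.9082
Ashden City, October 26 – December 31, 2014: 67 days → €127000 × 1.8% × 67/365 = €419.6219
Total = €1794.7014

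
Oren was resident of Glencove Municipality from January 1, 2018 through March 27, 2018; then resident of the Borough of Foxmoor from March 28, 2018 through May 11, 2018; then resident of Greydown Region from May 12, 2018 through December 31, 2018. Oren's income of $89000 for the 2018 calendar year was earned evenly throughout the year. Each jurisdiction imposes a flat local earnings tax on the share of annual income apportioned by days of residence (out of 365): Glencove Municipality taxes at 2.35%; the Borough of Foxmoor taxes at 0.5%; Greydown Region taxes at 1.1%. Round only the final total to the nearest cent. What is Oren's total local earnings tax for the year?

$1175.29

Glencove Municipality, January 1 – March 27, 2018: 86 days → $89000 × 2.35% × 86/365 = $492.7918
The Borough of Foxmoor, March 28 – May 11, 2018: 45 days → $89000 × 0.5% × 45/365 = $54.8630
Greydown Region, May 12 – December 31, 2018: 234 days → $89000 × 1.1% × 234/365 = $627.6329
Total = $1175.2877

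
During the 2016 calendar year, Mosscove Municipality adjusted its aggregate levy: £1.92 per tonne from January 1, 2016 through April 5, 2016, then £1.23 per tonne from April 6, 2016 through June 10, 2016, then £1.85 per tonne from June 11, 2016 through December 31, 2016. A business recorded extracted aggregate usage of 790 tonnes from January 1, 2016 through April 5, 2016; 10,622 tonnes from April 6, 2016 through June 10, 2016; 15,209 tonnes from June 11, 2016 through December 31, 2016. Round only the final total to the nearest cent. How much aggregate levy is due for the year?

£42,718.51

January 1 – April 5, 2016: 790 tonnes at £1.92/tonne → £1,516.80
April 6 – June 10, 2016: 10,622 tonnes at £1.23/tonne → £13,065.06
June 11 – December 31, 2016: 15,209 tonnes at £1.85/tonne → £28,136.65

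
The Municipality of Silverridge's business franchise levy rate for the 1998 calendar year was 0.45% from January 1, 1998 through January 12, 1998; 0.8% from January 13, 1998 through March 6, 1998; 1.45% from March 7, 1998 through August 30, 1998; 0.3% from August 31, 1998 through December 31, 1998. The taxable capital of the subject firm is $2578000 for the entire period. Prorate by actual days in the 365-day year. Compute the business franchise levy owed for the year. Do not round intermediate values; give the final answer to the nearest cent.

January 1 – January 12, 1998: 12 days at 0.45% → $2578000 × 0.45% × 12/365 = $381.4027
January 13 – March 6, 1998: 53 days at 0.8% → $2578000 × 0.8% × 53/365 = $2994.7178
March 7 – August 30, 1998: 177 days at 1.45% → $2578000 × 1.45% × 177/365 = $18127.2247
August 31 – December 31, 1998: 123 days at 0.3% → $2578000 × 0.3% × 123/365 = $2606.2521
Total = $24109.5973

$24109.60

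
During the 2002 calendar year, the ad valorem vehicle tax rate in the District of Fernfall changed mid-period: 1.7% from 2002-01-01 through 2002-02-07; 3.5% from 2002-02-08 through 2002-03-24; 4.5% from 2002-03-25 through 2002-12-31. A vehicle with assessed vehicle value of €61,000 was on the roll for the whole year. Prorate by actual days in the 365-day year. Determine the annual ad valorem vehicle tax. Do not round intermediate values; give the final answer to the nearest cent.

€2,491.98

2002-01-01 to 2002-02-07: 38 days at 1.7% → €61,000 × 1.7% × 38/365 = €107.9616
2002-02-08 to 2002-03-24: 45 days at 3.5% → €61,000 × 3.5% × 45/365 = €263.2192
2002-03-25 to 2002-12-31: 282 days at 4.5% → €61,000 × 4.5% × 282/365 = €2,120.7945
Total = €2,491.9753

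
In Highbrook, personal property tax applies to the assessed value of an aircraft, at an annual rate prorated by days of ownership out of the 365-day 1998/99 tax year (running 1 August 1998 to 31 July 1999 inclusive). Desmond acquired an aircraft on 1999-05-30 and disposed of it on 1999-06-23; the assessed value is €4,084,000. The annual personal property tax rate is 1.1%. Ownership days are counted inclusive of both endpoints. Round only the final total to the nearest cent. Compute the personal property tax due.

Days held (1999-05-30 to 1999-06-23): 25 out of 365
Tax = €4,084,000 × 1.1% × 25/365 = €3,076.9863

€3,076.99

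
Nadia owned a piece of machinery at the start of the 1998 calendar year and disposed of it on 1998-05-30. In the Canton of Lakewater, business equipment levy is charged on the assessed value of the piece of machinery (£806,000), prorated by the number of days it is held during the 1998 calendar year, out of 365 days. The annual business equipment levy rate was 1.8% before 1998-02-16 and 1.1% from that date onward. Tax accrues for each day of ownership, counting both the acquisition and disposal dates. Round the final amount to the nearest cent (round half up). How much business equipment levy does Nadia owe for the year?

£4,354.61

1998-01-01 to 1998-02-15: 46 days at 1.8% → £806,000 × 1.8% × 46/365 = £1,828.4055
1998-02-16 to 1998-05-30: 104 days at 1.1% → £806,000 × 1.1% × 104/365 = £2,526.2027
Total = £4,354.6082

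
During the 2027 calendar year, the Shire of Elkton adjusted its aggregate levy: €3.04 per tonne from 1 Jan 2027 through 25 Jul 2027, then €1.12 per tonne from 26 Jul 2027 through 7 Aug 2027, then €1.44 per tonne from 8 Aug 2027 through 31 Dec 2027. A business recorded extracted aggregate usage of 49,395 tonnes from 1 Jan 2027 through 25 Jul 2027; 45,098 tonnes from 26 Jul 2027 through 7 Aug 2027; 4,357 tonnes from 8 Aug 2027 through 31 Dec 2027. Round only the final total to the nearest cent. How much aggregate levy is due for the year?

€206,944.64

1 Jan – 25 Jul 2027: 49,395 tonnes at €3.04/tonne → €150,160.80
26 Jul – 7 Aug 2027: 45,098 tonnes at €1.12/tonne → €50,509.76
8 Aug – 31 Dec 2027: 4,357 tonnes at €1.44/tonne → €6,274.08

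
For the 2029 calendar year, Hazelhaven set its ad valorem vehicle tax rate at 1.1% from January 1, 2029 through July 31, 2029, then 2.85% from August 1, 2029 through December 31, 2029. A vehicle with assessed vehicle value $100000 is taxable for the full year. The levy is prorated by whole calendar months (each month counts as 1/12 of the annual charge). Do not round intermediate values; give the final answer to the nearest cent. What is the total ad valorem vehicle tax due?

$1829.17

January 1 – July 31, 2029: 7 months at 1.1% → $100000 × 1.1% × 7/12 = $641.6667
August 1 – December 31, 2029: 5 months at 2.85% → $100000 × 2.85% × 5/12 = $1187.5000
Total = $1829.1667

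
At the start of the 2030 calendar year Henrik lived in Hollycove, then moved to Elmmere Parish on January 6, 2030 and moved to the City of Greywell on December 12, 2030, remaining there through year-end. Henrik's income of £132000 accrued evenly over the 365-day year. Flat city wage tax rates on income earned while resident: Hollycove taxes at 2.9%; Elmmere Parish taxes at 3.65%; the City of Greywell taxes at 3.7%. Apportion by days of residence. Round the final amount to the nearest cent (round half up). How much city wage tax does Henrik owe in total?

£4808.05

Hollycove, January 1 – January 5, 2030: 5 days → £132000 × 2.9% × 5/365 = £52.4384
Elmmere Parish, January 6 – December 11, 2030: 340 days → £132000 × 3.65% × 340/365 = £4488.0000
The City of Greywell, December 12 – December 31, 2030: 20 days → £132000 × 3.7% × 20/365 = £267.6164
Total = £4808.0548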